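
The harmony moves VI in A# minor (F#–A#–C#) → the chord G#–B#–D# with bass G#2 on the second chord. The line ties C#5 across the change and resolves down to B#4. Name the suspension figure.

4–3 suspension.

At the second chord the bass is G#2. The suspended C#5 lies a fourth above the bass; after resolving down by step to B#4, the interval above the bass becomes a third.
Suspension figures are named by those two intervals: 4–3.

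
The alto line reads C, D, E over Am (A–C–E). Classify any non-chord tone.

The harmony at that moment is A minor triad (A, C, E); D is not a chord tone.
It is approached by step up from C and left by step up to E.
Step in, step out in the same direction — a passing tone.

D is a passing tone.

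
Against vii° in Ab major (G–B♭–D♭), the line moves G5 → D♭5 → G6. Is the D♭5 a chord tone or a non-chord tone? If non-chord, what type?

Chord tone (the fifth of G diminished triad).

G diminished triad contains G, B♭, D♭; D♭ is the fifth, so it is a chord tone.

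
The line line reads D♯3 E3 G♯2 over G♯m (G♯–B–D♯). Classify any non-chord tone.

E3 is an escape tone.

The harmony at that moment is G♯ minor triad (G♯, B, D♯); E3 is not a chord tone.
It is approached by step up from D♯3 and left by leap down to G♯2.
Step in, leap out — an escape tone.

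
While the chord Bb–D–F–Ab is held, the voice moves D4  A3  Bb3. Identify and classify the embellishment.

A3 is an appoggiatura.

The harmony at that moment is Bb dominant seventh chord (Bb, D, F, Ab); A3 is not a chord tone.
It is approached by leap down from D4 and left by step up to Bb3.
Leap in, step out — an appoggiatura.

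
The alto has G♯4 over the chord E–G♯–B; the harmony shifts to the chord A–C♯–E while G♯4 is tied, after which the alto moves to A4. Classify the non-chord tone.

The harmony at that moment is A major triad (A, C♯, E); G♯4 is not a chord tone.
It is held over (the same pitch as the preceding G♯4) and left by step up to A4.
Held over from the previous chord and resolving up by step — a retardation.

G♯4 is a retardation.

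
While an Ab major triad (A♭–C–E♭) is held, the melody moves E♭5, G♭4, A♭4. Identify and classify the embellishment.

G♭4 is an appoggiatura.

The harmony at that moment is A♭ major triad (A♭, C, E♭); G♭4 is not a chord tone.
It is approached by leap down from E♭5 and left by step up to A♭4.
Leap in, step out — an appoggiatura.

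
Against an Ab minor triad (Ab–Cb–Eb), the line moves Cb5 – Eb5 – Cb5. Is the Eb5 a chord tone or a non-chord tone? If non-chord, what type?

Ab minor triad contains Ab, Cb, Eb; Eb is the fifth, so it is a chord tone.

Chord tone (the fifth of Ab minor triad).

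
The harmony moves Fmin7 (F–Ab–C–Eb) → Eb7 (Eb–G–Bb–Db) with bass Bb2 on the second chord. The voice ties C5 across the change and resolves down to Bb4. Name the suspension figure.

At the second chord the bass is Bb2. The suspended C5 lies a ninth above the bass; after resolving down by step to Bb4, the interval above the bass becomes an octave.
Suspension figures are named by those two intervals: 9–8.

9–8 suspension.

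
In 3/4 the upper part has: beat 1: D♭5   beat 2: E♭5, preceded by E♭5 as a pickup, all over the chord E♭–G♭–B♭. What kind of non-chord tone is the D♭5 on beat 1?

Lower neighbor tone.

The harmony at that moment is E♭ minor triad (E♭, G♭, B♭); D♭5 is not a chord tone.
It is approached by step down from E♭5 and left by step up to E♭5.
Step away and step back to the same note — a neighbor tone (lower neighbor).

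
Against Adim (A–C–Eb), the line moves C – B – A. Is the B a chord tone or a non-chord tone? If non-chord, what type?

The harmony at that moment is A diminished triad (A, C, Eb); B is not a chord tone.
It is approached by step down from C and left by step down to A.
Step in, step out in the same direction — a passing tone.

Non-chord tone — a passing tone.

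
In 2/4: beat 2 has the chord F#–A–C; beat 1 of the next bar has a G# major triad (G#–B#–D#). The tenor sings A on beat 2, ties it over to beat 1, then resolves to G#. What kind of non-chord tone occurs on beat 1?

Suspension.

The harmony at that moment is G# major triad (G#, B#, D#); A is not a chord tone.
It is held over (the same pitch as the preceding A) and left by step down to G#.
Held over from the previous chord and resolving down by step — a suspension.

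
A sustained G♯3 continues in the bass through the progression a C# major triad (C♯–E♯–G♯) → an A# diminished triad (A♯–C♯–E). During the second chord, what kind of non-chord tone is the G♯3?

Pedal tone (pedal point).

The harmony at that moment is A♯ diminished triad (A♯, C♯, E); G♯3 is not a chord tone.
It is held over (the same pitch as the preceding G♯3) and then sustained as the same pitch into the next harmony.
Sustained through a change of harmony — a pedal tone.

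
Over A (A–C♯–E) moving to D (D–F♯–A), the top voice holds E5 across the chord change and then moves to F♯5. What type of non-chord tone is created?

The harmony at that moment is D major triad (D, F♯, A); E5 is not a chord tone.
It is held over (the same pitch as the preceding E5) and left by step up to F♯5.
Held over from the previous chord and resolving up by step — a retardation.

E5 is a retardation.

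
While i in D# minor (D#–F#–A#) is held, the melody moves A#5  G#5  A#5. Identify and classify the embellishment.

G#5 is a neighbor tone.

The harmony at that moment is D# minor triad (D#, F#, A#); G#5 is not a chord tone.
It is approached by step down from A#5 and left by step up to A#5.
Step away and step back to the same note — a neighbor tone (lower neighbor).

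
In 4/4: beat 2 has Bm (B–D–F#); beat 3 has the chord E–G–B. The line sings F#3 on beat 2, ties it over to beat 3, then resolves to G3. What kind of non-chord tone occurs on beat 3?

Retardation.

The harmony at that moment is E minor triad (E, G, B); F#3 is not a chord tone.
It is held over (the same pitch as the preceding F#3) and left by step up to G3.
Held over from the previous chord and resolving up by step — a retardation.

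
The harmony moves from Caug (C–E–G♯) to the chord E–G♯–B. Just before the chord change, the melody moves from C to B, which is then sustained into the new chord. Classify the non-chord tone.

B is an anticipation.

The harmony at that moment is C augmented triad (C, E, G♯); B is not a chord tone.
It is approached by step down from C and then sustained as the same pitch into the next harmony.
Arriving early and becoming a chord tone when the harmony changes — an anticipation.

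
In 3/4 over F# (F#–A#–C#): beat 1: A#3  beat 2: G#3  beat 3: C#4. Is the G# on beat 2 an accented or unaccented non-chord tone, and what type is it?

The harmony at that moment is F# major triad (F#, A#, C#); G#3 is not a chord tone.
It is approached by step down from A#3 and left by leap up to C#4.
Step in, leap out — an escape tone.
It falls on a weak beat, so it is unaccented.

Unaccented escape tone.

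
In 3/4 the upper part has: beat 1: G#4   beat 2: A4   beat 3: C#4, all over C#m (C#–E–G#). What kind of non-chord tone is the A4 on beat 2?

The harmony at that moment is C# minor triad (C#, E, G#); A4 is not a chord tone.
It is approached by step up from G#4 and left by leap down to C#4.
Step in, leap out, on a weak beat — an escape tone.

Escape tone.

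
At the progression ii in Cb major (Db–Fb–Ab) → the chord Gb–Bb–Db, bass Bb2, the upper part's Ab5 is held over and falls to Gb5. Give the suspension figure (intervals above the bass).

At the second chord the bass is Bb2. The suspended Ab5 lies a seventh above the bass; after resolving down by step to Gb5, the interval above the bass becomes a sixth.
Suspension figures are named by those two intervals: 7–6.

7–6 suspension.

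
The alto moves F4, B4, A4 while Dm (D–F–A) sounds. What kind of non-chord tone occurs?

B4 is an appoggiatura.

The harmony at that moment is D minor triad (D, F, A); B4 is not a chord tone.
It is approached by leap up from F4 and left by step down to A4.
Leap in, step out — an appoggiatura.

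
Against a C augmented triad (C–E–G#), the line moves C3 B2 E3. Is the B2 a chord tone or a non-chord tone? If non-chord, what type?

The harmony at that moment is C augmented triad (C, E, G#); B2 is not a chord tone.
It is approached by step down from C3 and left by leap up to E3.
Step in, leap out — an escape tone.

Non-chord tone — an escape tone.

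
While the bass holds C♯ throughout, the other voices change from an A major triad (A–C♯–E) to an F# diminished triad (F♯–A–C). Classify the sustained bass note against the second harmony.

The harmony at that moment is F♯ diminished triad (F♯, A, C); C♯ is not a chord tone.
It is held over (the same pitch as the preceding C♯) and then sustained as the same pitch into the next harmony.
Sustained through a change of harmony — a pedal tone.

Pedal tone (pedal point).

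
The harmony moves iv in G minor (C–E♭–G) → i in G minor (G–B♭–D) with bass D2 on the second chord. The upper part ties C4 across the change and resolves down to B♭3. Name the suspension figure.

7–6 suspension.

At the second chord the bass is D2. The suspended C4 lies a seventh above the bass; after resolving down by step to B♭3, the interval above the bass becomes a sixth.
Suspension figures are named by those two intervals: 7–6.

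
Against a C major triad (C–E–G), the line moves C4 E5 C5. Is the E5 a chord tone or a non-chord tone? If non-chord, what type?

Chord tone (the third of C major triad).

C major triad contains C, E, G; E is the third, so it is a chord tone.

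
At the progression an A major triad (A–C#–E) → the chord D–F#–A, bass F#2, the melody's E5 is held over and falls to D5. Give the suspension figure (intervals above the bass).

At the second chord the bass is F#2. The suspended E5 lies a seventh above the bass; after resolving down by step to D5, the interval above the bass becomes a sixth.
Suspension figures are named by those two intervals: 7–6.

7–6 suspension.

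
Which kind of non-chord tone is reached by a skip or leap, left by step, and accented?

Appoggiatura.

Approach: by leap. Departure: by step. Metric position: strong.
Leap in, step out, in a metrically strong position — an appoggiatura. (It is the mirror image of the escape tone, which steps in and leaps out from a weak position.)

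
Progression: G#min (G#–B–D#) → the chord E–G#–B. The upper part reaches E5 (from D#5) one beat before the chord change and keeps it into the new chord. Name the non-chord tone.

E5 is an anticipation.

The harmony at that moment is G# minor triad (G#, B, D#); E5 is not a chord tone.
It is approached by step up from D#5 and then sustained as the same pitch into the next harmony.
Arriving early and becoming a chord tone when the harmony changes — an anticipation.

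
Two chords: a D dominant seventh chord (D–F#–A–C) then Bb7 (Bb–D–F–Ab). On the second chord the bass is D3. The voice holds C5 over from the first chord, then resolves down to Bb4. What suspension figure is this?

At the second chord the bass is D3. The suspended C5 lies a seventh above the bass; after resolving down by step to Bb4, the interval above the bass becomes a sixth.
Suspension figures are named by those two intervals: 7–6.

7–6 suspension.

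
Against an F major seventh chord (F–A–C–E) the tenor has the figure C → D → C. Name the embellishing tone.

The harmony at that moment is F major seventh chord (F, A, C, E); D is not a chord tone.
It is approached by step up from C and left by step down to C.
Step away and step back to the same note — a neighbor tone (upper neighbor).

D is a neighbor tone.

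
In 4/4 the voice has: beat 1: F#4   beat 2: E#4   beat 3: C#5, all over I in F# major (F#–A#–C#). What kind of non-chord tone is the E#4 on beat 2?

The harmony at that moment is F# major triad (F#, A#, C#); E#4 is not a chord tone.
It is approached by step down from F#4 and left by leap up to C#5.
Step in, leap out, on a weak beat — an escape tone.

Escape tone.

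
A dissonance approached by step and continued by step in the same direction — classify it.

Approach: by step. Departure: by step, continuing in the same direction.
Stepwise on both sides with no change of direction means the note fills in the space between two different chord tones — a passing tone. (Had it turned back to its starting note it would be a neighbor tone instead.)

Passing tone.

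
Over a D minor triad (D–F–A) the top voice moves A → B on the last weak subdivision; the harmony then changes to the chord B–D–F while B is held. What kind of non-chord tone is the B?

B is an anticipation.

The harmony at that moment is D minor triad (D, F, A); B is not a chord tone.
It is approached by step up from A and then sustained as the same pitch into the next harmony.
Arriving early and becoming a chord tone when the harmony changes — an anticipation.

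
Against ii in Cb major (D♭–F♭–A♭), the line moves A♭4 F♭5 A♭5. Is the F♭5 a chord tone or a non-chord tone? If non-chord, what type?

Chord tone (the third of Db minor triad).

Db minor triad contains D♭, F♭, A♭; F♭ is the third, so it is a chord tone.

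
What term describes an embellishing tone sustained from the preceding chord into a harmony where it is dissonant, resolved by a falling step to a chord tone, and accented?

Approach: by preparation — the pitch is first a chord tone, then held (tied or repeated) while the harmony changes under it. Departure: down by step. Metric position: strong.
A prepared dissonance that resolves downward by step — a suspension. (The same figure resolving upward would be a retardation.)

Suspension.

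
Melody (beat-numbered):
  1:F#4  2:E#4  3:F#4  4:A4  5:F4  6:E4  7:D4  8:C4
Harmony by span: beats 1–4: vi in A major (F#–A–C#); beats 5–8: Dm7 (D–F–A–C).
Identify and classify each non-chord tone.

E#4 (beat 2) — neighbor tone; E4 (beat 6) — passing tone.

The harmony at that moment is F# minor triad (F#, A, C#); E#4 is not a chord tone.
It is approached by step down from F#4 and left by step up to F#4.
Step away and step back to the same note — a neighbor tone (lower neighbor).
The harmony at that moment is D minor seventh chord (D, F, A, C); E4 is not a chord tone.
It is approached by step down from F4 and left by step down to D4.
Step in, step out in the same direction — a passing tone.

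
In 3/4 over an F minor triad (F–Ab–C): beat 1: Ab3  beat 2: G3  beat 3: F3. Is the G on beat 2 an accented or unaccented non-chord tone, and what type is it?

Unaccented passing tone.

The harmony at that moment is F minor triad (F, Ab, C); G3 is not a chord tone.
It is approached by step down from Ab3 and left by step down to F3.
Step in, step out in the same direction — a passing tone.
It falls on a weak beat, so it is unaccented.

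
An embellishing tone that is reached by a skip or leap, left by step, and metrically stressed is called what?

Approach: by leap. Departure: by step. Metric position: strong.
Leap in, step out, in a metrically strong position — an appoggiatura. (It is the mirror image of the escape tone, which steps in and leaps out from a weak position.)

Appoggiatura.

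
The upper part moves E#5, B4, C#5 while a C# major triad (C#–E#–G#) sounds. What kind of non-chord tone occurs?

The harmony at that moment is C# major triad (C#, E#, G#); B4 is not a chord tone.
It is approached by leap down from E#5 and left by step up to C#5.
Leap in, step out — an appoggiatura.

B4 is an appoggiatura.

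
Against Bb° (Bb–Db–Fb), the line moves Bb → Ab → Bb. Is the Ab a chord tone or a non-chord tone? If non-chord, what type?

The harmony at that moment is Bb diminished triad (Bb, Db, Fb); Ab is not a chord tone.
It is approached by step down from Bb and left by step up to Bb.
Step away and step back to the same note — a neighbor tone (lower neighbor).

Non-chord tone — a neighbor tone.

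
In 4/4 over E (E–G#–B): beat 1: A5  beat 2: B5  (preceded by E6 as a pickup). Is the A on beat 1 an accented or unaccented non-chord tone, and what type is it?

Accented appoggiatura.

The harmony at that moment is E major triad (E, G#, B); A5 is not a chord tone.
It is approached by leap down from E6 and left by step up to B5.
Leap in, step out — an appoggiatura.
It falls on the downbeat, so it is accented.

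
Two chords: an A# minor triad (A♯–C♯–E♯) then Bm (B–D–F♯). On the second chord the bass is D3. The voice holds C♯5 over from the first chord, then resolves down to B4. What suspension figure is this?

At the second chord the bass is D3. The suspended C♯5 lies a seventh above the bass; after resolving down by step to B4, the interval above the bass becomes a sixth.
Suspension figures are named by those two intervals: 7–6.

7–6 suspension.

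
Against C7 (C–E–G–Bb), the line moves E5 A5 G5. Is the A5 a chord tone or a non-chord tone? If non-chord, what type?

Non-chord tone — an appoggiatura.

The harmony at that moment is C dominant seventh chord (C, E, G, Bb); A5 is not a chord tone.
It is approached by leap up from E5 and left by step down to G5.
Leap in, step out — an appoggiatura.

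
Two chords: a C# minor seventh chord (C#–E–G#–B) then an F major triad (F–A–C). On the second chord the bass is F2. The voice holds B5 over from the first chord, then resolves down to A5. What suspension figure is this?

4–3 suspension.

At the second chord the bass is F2. The suspended B5 lies a fourth above the bass; after resolving down by step to A5, the interval above the bass becomes a third.
Suspension figures are named by those two intervals: 4–3.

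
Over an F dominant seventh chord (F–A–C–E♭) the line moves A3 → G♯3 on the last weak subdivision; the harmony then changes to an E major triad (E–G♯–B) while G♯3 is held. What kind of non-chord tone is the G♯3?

The harmony at that moment is F dominant seventh chord (F, A, C, E♭); G♯3 is not a chord tone.
It is approached by step down from A3 and then sustained as the same pitch into the next harmony.
Arriving early and becoming a chord tone when the harmony changes — an anticipation.

G♯3 is an anticipation.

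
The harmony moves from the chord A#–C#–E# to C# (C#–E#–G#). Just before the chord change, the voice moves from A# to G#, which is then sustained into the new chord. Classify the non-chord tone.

The harmony at that moment is A# minor triad (A#, C#, E#); G# is not a chord tone.
It is approached by step down from A# and then sustained as the same pitch into the next harmony.
Arriving early and becoming a chord tone when the harmony changes — an anticipation.

G# is an anticipation.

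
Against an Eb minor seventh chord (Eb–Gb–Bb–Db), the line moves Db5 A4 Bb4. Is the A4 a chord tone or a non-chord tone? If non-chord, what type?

The harmony at that moment is Eb minor seventh chord (Eb, Gb, Bb, Db); A4 is not a chord tone.
It is approached by leap down from Db5 and left by step up to Bb4.
Leap in, step out — an appoggiatura.

Non-chord tone — an appoggiatura.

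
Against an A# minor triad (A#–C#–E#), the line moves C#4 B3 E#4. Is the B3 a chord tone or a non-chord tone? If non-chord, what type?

The harmony at that moment is A# minor triad (A#, C#, E#); B3 is not a chord tone.
It is approached by step down from C#4 and left by leap up to E#4.
Step in, leap out — an escape tone.

Non-chord tone — an escape tone.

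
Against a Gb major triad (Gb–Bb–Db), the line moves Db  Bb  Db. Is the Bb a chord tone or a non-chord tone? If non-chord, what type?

Gb major triad contains Gb, Bb, Db; Bb is the third, so it is a chord tone.

Chord tone (the third of Gb major triad).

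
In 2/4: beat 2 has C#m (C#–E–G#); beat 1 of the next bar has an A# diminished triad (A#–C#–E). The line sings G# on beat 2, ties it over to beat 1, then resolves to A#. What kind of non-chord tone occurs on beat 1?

The harmony at that moment is A# diminished triad (A#, C#, E); G# is not a chord tone.
It is held over (the same pitch as the preceding G#) and left by step up to A#.
Held over from the previous chord and resolving up by step — a retardation.

Retardation.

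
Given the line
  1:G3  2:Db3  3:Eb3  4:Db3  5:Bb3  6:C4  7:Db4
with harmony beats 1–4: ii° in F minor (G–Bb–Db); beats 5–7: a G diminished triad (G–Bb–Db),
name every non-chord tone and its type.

The harmony at that moment is G diminished triad (G, Bb, Db); Eb3 is not a chord tone.
It is approached by step up from Db3 and left by step down to Db3.
Step away and step back to the same note — a neighbor tone (upper neighbor).
The harmony at that moment is G diminished triad (G, Bb, Db); C4 is not a chord tone.
It is approached by step up from Bb3 and left by step up to Db4.
Step in, step out in the same direction — a passing tone.

Eb3 (beat 3) — neighbor tone; C4 (beat 6) — passing tone.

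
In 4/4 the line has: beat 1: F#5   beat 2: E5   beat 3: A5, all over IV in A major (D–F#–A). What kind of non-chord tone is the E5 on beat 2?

The harmony at that moment is D major triad (D, F#, A); E5 is not a chord tone.
It is approached by step down from F#5 and left by leap up to A5.
Step in, leap out, on a weak beat — an escape tone.

Escape tone.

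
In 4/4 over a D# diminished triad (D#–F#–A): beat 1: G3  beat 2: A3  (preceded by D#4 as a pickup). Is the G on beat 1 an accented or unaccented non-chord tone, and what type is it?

Accented appoggiatura.

The harmony at that moment is D# diminished triad (D#, F#, A); G3 is not a chord tone.
It is approached by leap down from D#4 and left by step up to A3.
Leap in, step out — an appoggiatura.
It falls on the downbeat, so it is accented.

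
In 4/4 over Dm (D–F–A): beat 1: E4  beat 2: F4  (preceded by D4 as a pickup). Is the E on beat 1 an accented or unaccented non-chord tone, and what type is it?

Accented passing tone.

The harmony at that moment is D minor triad (D, F, A); E4 is not a chord tone.
It is approached by step up from D4 and left by step up to F4.
Step in, step out in the same direction — a passing tone.
It falls on the downbeat, so it is accented.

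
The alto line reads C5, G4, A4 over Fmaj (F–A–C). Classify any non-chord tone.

G4 is an appoggiatura.

The harmony at that moment is F major triad (F, A, C); G4 is not a chord tone.
It is approached by leap down from C5 and left by step up to A4.
Leap in, step out — an appoggiatura.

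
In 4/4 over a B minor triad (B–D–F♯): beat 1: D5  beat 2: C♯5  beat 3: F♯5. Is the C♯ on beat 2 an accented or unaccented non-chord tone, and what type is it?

Unaccented escape tone.

The harmony at that moment is B minor triad (B, D, F♯); C♯5 is not a chord tone.
It is approached by step down from D5 and left by leap up to F♯5.
Step in, leap out — an escape tone.
It falls on a weak beat, so it is unaccented.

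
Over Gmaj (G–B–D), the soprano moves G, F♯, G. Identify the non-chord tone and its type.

F♯ is a neighbor tone.

The harmony at that moment is G major triad (G, B, D); F♯ is not a chord tone.
It is approached by step down from G and left by step up to G.
Step away and step back to the same note — a neighbor tone (lower neighbor).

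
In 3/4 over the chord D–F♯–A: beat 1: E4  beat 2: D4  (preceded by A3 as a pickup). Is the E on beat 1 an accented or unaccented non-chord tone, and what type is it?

Accented appoggiatura.

The harmony at that moment is D major triad (D, F♯, A); E4 is not a chord tone.
It is approached by leap up from A3 and left by step down to D4.
Leap in, step out — an appoggiatura.
It falls on the downbeat, so it is accented.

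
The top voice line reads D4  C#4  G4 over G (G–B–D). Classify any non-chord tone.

C#4 is an escape tone.

The harmony at that moment is G major triad (G, B, D); C#4 is not a chord tone.
It is approached by step down from D4 and left by leap up to G4.
Step in, leap out — an escape tone.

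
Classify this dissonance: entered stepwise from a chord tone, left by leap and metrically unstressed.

Approach: by step. Departure: by leap. Metric position: weak.
Step in, leap out, from a weak position — an escape tone (échappée). (It is the mirror image of the appoggiatura, which leaps in and steps out on a strong beat.)

Escape tone.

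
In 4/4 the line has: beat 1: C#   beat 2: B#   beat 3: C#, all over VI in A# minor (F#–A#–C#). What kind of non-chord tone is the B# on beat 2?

The harmony at that moment is F# major triad (F#, A#, C#); B# is not a chord tone.
It is approached by step down from C# and left by step up to C#.
Step away and step back to the same note — a neighbor tone (lower neighbor).

Lower neighbor tone.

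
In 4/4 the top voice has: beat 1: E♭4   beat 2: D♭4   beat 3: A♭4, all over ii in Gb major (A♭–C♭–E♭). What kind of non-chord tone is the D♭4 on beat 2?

The harmony at that moment is A♭ minor triad (A♭, C♭, E♭); D♭4 is not a chord tone.
It is approached by step down from E♭4 and left by leap up to A♭4.
Step in, leap out, on a weak beat — an escape tone.

Escape tone.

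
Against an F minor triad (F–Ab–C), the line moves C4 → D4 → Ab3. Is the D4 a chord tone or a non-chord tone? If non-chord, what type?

Non-chord tone — an escape tone.

The harmony at that moment is F minor triad (F, Ab, C); D4 is not a chord tone.
It is approached by step up from C4 and left by leap down to Ab3.
Step in, leap out — an escape tone.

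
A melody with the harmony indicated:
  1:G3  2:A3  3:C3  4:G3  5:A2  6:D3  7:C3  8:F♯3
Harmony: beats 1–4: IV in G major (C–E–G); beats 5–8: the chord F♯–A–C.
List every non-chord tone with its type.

The harmony at that moment is C major triad (C, E, G); A3 is not a chord tone.
It is approached by step up from G3 and left by leap down to C3.
Step in, leap out — an escape tone.
The harmony at that moment is F♯ diminished triad (F♯, A, C); D3 is not a chord tone.
It is approached by leap up from A2 and left by step down to C3.
Leap in, step out — an appoggiatura.

A3 (beat 2) — escape tone; D3 (beat 6) — appoggiatura.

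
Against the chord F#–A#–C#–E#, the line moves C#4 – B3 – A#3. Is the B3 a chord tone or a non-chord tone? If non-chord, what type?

The harmony at that moment is F# major seventh chord (F#, A#, C#, E#); B3 is not a chord tone.
It is approached by step down from C#4 and left by step down to A#3.
Step in, step out in the same direction — a passing tone.

Non-chord tone — a passing tone.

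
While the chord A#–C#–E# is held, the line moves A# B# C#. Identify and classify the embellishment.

The harmony at that moment is A# minor triad (A#, C#, E#); B# is not a chord tone.
It is approached by step up from A# and left by step up to C#.
Step in, step out in the same direction — a passing tone.

B# is a passing tone.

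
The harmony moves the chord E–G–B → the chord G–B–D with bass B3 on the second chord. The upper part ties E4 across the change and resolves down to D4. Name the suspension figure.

4–3 suspension.

At the second chord the bass is B3. The suspended E4 lies a fourth above the bass; after resolving down by step to D4, the interval above the bass becomes a third.
Suspension figures are named by those two intervals: 4–3.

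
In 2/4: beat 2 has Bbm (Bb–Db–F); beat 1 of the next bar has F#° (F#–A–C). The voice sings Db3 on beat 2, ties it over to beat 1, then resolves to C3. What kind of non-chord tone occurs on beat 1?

Suspension.

The harmony at that moment is F# diminished triad (F#, A, C); Db3 is not a chord tone.
It is held over (the same pitch as the preceding Db3) and left by step down to C3.
Held over from the previous chord and resolving down by step — a suspension.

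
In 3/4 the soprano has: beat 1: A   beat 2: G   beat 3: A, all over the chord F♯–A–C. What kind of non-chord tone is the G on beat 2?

Lower neighbor tone.

The harmony at that moment is F♯ diminished triad (F♯, A, C); G is not a chord tone.
It is approached by step down from A and left by step up to A.
Step away and step back to the same note — a neighbor tone (lower neighbor).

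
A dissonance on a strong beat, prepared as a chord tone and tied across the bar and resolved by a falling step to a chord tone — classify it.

Suspension.

Approach: by preparation — the pitch is first a chord tone, then held (tied or repeated) while the harmony changes under it. Departure: down by step. Metric position: strong.
A prepared dissonance that resolves downward by step — a suspension. (The same figure resolving upward would be a retardation.)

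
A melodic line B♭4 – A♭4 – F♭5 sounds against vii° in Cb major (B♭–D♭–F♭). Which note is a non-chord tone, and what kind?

The harmony at that moment is B♭ diminished triad (B♭, D♭, F♭); A♭4 is not a chord tone.
It is approached by step down from B♭4 and left by leap up to F♭5.
Step in, leap out — an escape tone.

A♭4 is an escape tone.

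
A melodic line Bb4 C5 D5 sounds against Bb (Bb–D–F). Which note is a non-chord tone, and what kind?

C5 is a passing tone.

The harmony at that moment is Bb major triad (Bb, D, F); C5 is not a chord tone.
It is approached by step up from Bb4 and left by step up to D5.
Step in, step out in the same direction — a passing tone.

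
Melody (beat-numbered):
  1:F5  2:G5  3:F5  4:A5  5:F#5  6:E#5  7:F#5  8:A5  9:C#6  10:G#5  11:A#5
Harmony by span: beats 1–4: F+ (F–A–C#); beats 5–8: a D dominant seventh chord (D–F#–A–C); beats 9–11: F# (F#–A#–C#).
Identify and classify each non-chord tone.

The harmony at that moment is F augmented triad (F, A, C#); G5 is not a chord tone.
It is approached by step up from F5 and left by step down to F5.
Step away and step back to the same note — a neighbor tone (upper neighbor).
The harmony at that moment is D dominant seventh chord (D, F#, A, C); E#5 is not a chord tone.
It is approached by step down from F#5 and left by step up to F#5.
Step away and step back to the same note — a neighbor tone (lower neighbor).
The harmony at that moment is F# major triad (F#, A#, C#); G#5 is not a chord tone.
It is approached by leap down from C#6 and left by step up to A#5.
Leap in, step out — an appoggiatura.

G5 (beat 2) — neighbor tone; E#5 (beat 6) — neighbor tone; G#5 (beat 10) — appoggiatura.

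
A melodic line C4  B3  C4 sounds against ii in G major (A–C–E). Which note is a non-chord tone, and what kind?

B3 is a neighbor tone.

The harmony at that moment is A minor triad (A, C, E); B3 is not a chord tone.
It is approached by step down from C4 and left by step up to C4.
Step away and step back to the same note — a neighbor tone (lower neighbor).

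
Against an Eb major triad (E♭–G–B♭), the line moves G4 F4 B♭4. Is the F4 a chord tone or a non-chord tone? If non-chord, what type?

The harmony at that moment is E♭ major triad (E♭, G, B♭); F4 is not a chord tone.
It is approached by step down from G4 and left by leap up to B♭4.
Step in, leap out — an escape tone.

Non-chord tone — an escape tone.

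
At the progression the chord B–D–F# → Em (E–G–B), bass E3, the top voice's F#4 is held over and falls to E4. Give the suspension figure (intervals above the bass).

At the second chord the bass is E3. The suspended F#4 lies a ninth above the bass; after resolving down by step to E4, the interval above the bass becomes an octave.
Suspension figures are named by those two intervals: 9–8.

9–8 suspension.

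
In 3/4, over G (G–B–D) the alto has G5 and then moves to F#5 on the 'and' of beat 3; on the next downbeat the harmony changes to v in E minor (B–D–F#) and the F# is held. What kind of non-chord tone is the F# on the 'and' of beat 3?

The harmony at that moment is G major triad (G, B, D); F#5 is not a chord tone.
It is approached by step down from G5 and then sustained as the same pitch into the next harmony.
Arriving early and becoming a chord tone when the harmony changes — an anticipation.

Anticipation.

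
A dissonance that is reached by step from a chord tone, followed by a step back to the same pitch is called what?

Approach: by step. Departure: by step in the opposite direction, back to the starting pitch.
Stepwise on both sides but reversing to return to the same chord tone — a neighbor tone. (Had it continued onward in the same direction it would be a passing tone instead.)

Neighbor tone.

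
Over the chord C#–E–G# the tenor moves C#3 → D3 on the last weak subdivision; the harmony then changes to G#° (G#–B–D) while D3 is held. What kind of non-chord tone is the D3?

The harmony at that moment is C# minor triad (C#, E, G#); D3 is not a chord tone.
It is approached by step up from C#3 and then sustained as the same pitch into the next harmony.
Arriving early and becoming a chord tone when the harmony changes — an anticipation.

D3 is an anticipation.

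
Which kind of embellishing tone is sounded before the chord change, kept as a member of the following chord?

Approach: ahead of the chord change (typically by step), so it is dissonant against the current harmony. Departure: none — the same pitch is restated or held and is a chord tone of the new harmony.
Dissonant first, consonant once the harmony catches up: the note simply arrives early — an anticipation. (The reverse timing, consonant first and dissonant after the change, would be a suspension or retardation.)

Anticipation.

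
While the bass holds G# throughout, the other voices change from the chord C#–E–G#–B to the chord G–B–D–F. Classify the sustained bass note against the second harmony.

Pedal tone (pedal point).

The harmony at that moment is G dominant seventh chord (G, B, D, F); G# is not a chord tone.
It is held over (the same pitch as the preceding G#) and then sustained as the same pitch into the next harmony.
Sustained through a change of harmony — a pedal tone.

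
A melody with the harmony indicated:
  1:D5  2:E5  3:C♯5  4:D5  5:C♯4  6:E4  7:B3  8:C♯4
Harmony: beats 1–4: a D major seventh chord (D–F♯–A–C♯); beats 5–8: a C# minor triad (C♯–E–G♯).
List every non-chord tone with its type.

E5 (beat 2) — escape tone; B3 (beat 7) — appoggiatura.

The harmony at that moment is D major seventh chord (D, F♯, A, C♯); E5 is not a chord tone.
It is approached by step up from D5 and left by leap down to C♯5.
Step in, leap out — an escape tone.
The harmony at that moment is C♯ minor triad (C♯, E, G♯); B3 is not a chord tone.
It is approached by leap down from E4 and left by step up to C♯4.
Leap in, step out — an appoggiatura.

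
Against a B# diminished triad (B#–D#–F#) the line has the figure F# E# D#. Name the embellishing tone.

The harmony at that moment is B# diminished triad (B#, D#, F#); E# is not a chord tone.
It is approached by step down from F# and left by step down to D#.
Step in, step out in the same direction — a passing tone.

E# is a passing tone.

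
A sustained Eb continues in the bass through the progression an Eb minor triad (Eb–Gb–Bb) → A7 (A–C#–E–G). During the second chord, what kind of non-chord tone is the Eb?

Pedal tone (pedal point).

The harmony at that moment is A dominant seventh chord (A, C#, E, G); Eb is not a chord tone.
It is held over (the same pitch as the preceding Eb) and then sustained as the same pitch into the next harmony.
Sustained through a change of harmony — a pedal tone.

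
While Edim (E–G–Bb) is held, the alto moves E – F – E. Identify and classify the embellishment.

The harmony at that moment is E diminished triad (E, G, Bb); F is not a chord tone.
It is approached by step up from E and left by step down to E.
Step away and step back to the same note — a neighbor tone (upper neighbor).

F is a neighbor tone.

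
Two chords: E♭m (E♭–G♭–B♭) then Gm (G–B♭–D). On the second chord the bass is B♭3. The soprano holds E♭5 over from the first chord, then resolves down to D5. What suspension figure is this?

At the second chord the bass is B♭3. The suspended E♭5 lies a fourth above the bass; after resolving down by step to D5, the interval above the bass becomes a third.
Suspension figures are named by those two intervals: 4–3.

4–3 suspension.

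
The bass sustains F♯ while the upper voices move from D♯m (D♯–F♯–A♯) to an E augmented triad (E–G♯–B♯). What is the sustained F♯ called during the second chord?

Pedal tone (pedal point).

The harmony at that moment is E augmented triad (E, G♯, B♯); F♯ is not a chord tone.
It is held over (the same pitch as the preceding F♯) and then sustained as the same pitch into the next harmony.
Sustained through a change of harmony — a pedal tone.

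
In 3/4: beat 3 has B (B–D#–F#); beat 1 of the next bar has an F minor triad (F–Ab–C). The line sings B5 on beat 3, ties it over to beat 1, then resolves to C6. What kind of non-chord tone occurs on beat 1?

Retardation.

The harmony at that moment is F minor triad (F, Ab, C); B5 is not a chord tone.
It is held over (the same pitch as the preceding B5) and left by step up to C6.
Held over from the previous chord and resolving up by step — a retardation.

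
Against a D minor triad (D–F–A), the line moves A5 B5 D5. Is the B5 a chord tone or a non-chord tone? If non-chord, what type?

Non-chord tone — an escape tone.

The harmony at that moment is D minor triad (D, F, A); B5 is not a chord tone.
It is approached by step up from A5 and left by leap down to D5.
Step in, leap out — an escape tone.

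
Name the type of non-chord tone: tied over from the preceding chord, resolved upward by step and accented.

Approach: by preparation — the pitch is first a chord tone, then held (tied or repeated) while the harmony changes under it. Departure: up by step. Metric position: strong.
A prepared dissonance that resolves upward by step — a retardation. (The same figure resolving downward would be a suspension.)

Retardation.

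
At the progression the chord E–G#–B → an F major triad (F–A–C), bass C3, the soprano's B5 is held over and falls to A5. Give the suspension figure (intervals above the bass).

7–6 suspension.

At the second chord the bass is C3. The suspended B5 lies a seventh above the bass; after resolving down by step to A5, the interval above the bass becomes a sixth.
Suspension figures are named by those two intervals: 7–6.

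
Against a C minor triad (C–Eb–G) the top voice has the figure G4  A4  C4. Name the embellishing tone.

A4 is an escape tone.

The harmony at that moment is C minor triad (C, Eb, G); A4 is not a chord tone.
It is approached by step up from G4 and left by leap down to C4.
Step in, leap out — an escape tone.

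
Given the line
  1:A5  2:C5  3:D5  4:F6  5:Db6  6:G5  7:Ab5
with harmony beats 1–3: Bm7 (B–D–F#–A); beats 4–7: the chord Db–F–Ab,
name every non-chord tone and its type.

The harmony at that moment is B minor seventh chord (B, D, F#, A); C5 is not a chord tone.
It is approached by leap down from A5 and left by step up to D5.
Leap in, step out — an appoggiatura.
The harmony at that moment is Db major triad (Db, F, Ab); G5 is not a chord tone.
It is approached by leap down from Db6 and left by step up to Ab5.
Leap in, step out — an appoggiatura.

C5 (beat 2) — appoggiatura; G5 (beat 6) — appoggiatura.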